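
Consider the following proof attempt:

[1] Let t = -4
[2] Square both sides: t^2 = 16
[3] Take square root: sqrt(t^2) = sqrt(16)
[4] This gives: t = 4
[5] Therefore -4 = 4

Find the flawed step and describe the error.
Step 4: This gives: t = 4

Step 4 incorrectly states that sqrt(t^2) = t. The correct identity is sqrt(t^2) = |t|. Since t = -4 < 0, we have sqrt(t^2) = |-4| = 4, not t = -4.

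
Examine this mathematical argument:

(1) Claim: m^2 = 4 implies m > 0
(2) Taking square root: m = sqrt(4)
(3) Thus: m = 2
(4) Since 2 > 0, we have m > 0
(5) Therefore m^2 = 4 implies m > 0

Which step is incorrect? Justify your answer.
Step 2: Taking square root: m = sqrt(4)

Step 2 takes the square root and assumes the positive root only. The equation m^2 = 4 actually has two solutions: m = 2 and m = -2. The proof silently assumes m > 0 without justification, then uses this assumption to conclude m > 0, which is circular. The counterexample m = -2 shows the claim is false.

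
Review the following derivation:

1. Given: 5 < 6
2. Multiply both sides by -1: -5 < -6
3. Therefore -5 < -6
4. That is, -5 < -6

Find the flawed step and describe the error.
Step 2: Multiply both sides by -1: -5 < -6

Step 2 multiplies both sides by -1 but fails to reverse the inequality sign. When multiplying (or dividing) an inequality by a negative number, the direction must be reversed. Since 5 < 6, we should get -5 > -6, i.e., -5 > -6.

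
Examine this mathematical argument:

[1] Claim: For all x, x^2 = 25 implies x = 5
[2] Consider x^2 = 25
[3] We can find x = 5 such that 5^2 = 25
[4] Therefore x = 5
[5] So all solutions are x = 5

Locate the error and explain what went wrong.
Step 4: Therefore x = 5

Step 4 incorrectly concludes that x = 5 is the only solution. The proof shows that x = 5 is A solution (existence), but does not show it is the ONLY solution (uniqueness). In fact, x = -5 is also a solution since (-5)^2 = 25. Finding one solution doesn't prove there are no others.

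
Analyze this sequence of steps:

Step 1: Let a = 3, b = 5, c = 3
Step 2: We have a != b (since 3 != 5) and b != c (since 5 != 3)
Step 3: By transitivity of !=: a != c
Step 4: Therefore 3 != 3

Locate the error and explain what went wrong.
Step 3: By transitivity of !=: a != c

Step 3 incorrectly applies transitivity to the '!=' relation. Transitivity states: if a R b and b R c, then a R c. However, '!=' is not transitive. Counterexample: 3 != 5 and 5 != 3, but 3 = 3 (both equal 3). Transitivity holds for relations like <, <=, =, but not for !=.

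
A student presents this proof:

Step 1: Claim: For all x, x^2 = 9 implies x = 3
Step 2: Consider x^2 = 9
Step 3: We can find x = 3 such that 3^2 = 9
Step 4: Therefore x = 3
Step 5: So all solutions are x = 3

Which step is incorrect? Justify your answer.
Step 4: Therefore x = 3

Step 4 incorrectly concludes that x = 3 is the only solution. The proof shows that x = 3 is A solution (existence), but does not show it is the ONLY solution (uniqueness). In fact, x = -3 is also a solution since (-3)^2 = 9. Finding one solution doesn't prove there are no others.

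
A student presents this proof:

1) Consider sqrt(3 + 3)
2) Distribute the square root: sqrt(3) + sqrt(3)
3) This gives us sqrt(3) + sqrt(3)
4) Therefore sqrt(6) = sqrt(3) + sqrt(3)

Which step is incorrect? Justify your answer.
Step 2: Distribute the square root: sqrt(3) + sqrt(3)

Step 2 incorrectly 'distributes' the square root over addition. The square root function does not distribute: sqrt(a + b) ≠ sqrt(a) + sqrt(b). In fact, sqrt(3 + 3) = sqrt(6) ≈ 2.4495, while sqrt(3) + sqrt(3) ≈ 3.4641.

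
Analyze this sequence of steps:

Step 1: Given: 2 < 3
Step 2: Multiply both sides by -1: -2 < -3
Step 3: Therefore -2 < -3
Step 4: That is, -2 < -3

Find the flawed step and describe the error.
Step 2: Multiply both sides by -1: -2 < -3

Step 2 multiplies both sides by -1 but fails to reverse the inequality sign. When multiplying (or dividing) an inequality by a negative number, the direction must be reversed. Since 2 < 3, we should get -2 > -3, i.e., -2 > -3.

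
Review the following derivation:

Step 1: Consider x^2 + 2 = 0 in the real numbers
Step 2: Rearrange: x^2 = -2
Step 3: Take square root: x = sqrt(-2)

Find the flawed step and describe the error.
Step 3: Take square root: x = sqrt(-2)

Step 3 takes the square root of -2, which is negative. In the real number system, the square root of a negative number is undefined. The equation x^2 + 2 = 0 has no real solutions. Square roots of negative numbers only exist in the complex numbers.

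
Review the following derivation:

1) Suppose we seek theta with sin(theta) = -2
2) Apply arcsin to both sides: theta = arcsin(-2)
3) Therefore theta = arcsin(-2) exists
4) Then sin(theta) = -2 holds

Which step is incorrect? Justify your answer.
Step 2: Apply arcsin to both sides: theta = arcsin(-2)

Step 2 applies arcsin to -2. However, arcsin(x) is only defined for x in [-1, 1] because sin(theta) can only produce values in that range. Since |-2| > 1, arcsin(-2) is undefined. There is no angle whose sine equals -2.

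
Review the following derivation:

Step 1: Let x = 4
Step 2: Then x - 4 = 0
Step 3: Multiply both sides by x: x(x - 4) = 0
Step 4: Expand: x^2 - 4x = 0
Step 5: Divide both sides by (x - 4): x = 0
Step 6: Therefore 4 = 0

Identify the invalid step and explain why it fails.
Step 5: Divide both sides by (x - 4): x = 0

Step 5 divides both sides by (x - 4). However, since x = 4, we have (x - 4) = 0. Division by zero is undefined, making this step invalid.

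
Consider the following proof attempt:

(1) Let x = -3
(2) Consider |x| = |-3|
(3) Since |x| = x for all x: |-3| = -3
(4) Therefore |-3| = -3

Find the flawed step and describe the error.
Step 3: Since |x| = x for all x: |-3| = -3

Step 3 incorrectly states that |x| = x for all x. The correct definition is |x| = x when x >= 0, and |x| = -x when x < 0. Since -3 < 0, we have |-3| = -(-3) = 3, not -3.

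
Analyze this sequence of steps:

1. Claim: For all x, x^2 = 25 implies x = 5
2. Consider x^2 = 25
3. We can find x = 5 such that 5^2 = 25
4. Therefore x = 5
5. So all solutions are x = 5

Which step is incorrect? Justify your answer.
Step 4: Therefore x = 5

Step 4 incorrectly concludes that x = 5 is the only solution. The proof shows that x = 5 is A solution (existence), but does not show it is the ONLY solution (uniqueness). In fact, x = -5 is also a solution since (-5)^2 = 25. Finding one solution doesn't prove there are no others.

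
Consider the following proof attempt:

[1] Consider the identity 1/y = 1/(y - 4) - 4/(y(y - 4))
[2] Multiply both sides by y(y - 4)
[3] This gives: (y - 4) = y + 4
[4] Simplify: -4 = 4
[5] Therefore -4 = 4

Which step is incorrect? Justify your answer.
Step 3: This gives: (y - 4) = y + 4

Step 3 makes a sign error when clearing denominators. Multiplying -4/(y(y - 4)) by y(y - 4) gives -4, not +4. The correct result is (y - 4) = y - 4, which is trivially true, not (y - 4) = y + 4. (Step 1 is a valid identity: 1/(y - 4) - 4/(y(y - 4)) = (y - 4)/(y(y - 4)) = 1/y.)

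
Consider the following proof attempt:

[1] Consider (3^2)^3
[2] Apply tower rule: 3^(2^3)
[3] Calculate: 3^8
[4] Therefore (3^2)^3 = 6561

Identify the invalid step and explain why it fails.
Step 2: Apply tower rule: 3^(2^3)

Step 2 incorrectly states that (a^b)^c = a^(b^c). The correct rule is (a^b)^c = a^(b×c). The actual value is (3^2)^3 = 3^6 = 729, not 3^8 = 6561.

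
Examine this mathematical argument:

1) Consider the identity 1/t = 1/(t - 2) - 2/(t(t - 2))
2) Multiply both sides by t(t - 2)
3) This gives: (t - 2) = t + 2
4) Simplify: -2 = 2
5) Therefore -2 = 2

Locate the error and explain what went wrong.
Step 3: This gives: (t - 2) = t + 2

Step 3 makes a sign error when clearing denominators. Multiplying -2/(t(t - 2)) by t(t - 2) gives -2, not +2. The correct result is (t - 2) = t - 2, which is trivially true, not (t - 2) = t + 2. (Step 1 is a valid identity: 1/(t - 2) - 2/(t(t - 2)) = (t - 2)/(t(t - 2)) = 1/t.)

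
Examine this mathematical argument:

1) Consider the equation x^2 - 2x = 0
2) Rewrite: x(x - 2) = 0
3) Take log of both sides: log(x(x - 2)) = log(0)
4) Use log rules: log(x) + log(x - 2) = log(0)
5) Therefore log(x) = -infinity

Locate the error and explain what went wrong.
Step 3: Take log of both sides: log(x(x - 2)) = log(0)

Step 3 takes the logarithm of both sides, resulting in log(0) on the right side. The logarithm is only defined for positive numbers; log(0) is undefined (approaches negative infinity). This operation is invalid.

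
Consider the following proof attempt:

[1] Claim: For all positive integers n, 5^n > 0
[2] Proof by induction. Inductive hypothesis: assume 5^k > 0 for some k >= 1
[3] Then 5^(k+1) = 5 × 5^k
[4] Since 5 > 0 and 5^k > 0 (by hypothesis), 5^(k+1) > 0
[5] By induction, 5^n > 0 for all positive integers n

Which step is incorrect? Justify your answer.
Step 5: By induction, 5^n > 0 for all positive integers n

Step 5 concludes the proof by induction, but no base case was ever established. A valid induction proof requires: (1) a base case proving 5^1 > 0, and (2) an inductive step showing IF 5^k > 0 THEN 5^(k+1) > 0. Steps 2-4 correctly establish the inductive step, but without the base case the conclusion in step 5 does not follow.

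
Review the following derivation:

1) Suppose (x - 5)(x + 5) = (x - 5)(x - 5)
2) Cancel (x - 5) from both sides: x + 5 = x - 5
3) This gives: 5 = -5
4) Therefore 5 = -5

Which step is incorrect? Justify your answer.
Step 2: Cancel (x - 5) from both sides: x + 5 = x - 5

Step 2 cancels (x - 5) from both sides. This is only valid if (x - 5) ≠ 0, i.e., x ≠ 5. When x = 5, both sides equal zero regardless of the other factors. The correct approach requires considering x = 5 as a separate case.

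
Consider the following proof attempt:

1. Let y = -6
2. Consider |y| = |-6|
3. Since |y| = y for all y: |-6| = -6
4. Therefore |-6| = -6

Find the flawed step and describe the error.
Step 3: Since |y| = y for all y: |-6| = -6

Step 3 incorrectly states that |y| = y for all y. The correct definition is |y| = y when y >= 0, and |y| = -y when y < 0. Since -6 < 0, we have |-6| = -(-6) = 6, not -6.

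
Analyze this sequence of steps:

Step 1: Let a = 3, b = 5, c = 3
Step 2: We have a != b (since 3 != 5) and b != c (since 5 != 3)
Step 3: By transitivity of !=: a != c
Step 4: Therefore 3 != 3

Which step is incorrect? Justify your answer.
Step 3: By transitivity of !=: a != c

Step 3 incorrectly applies transitivity to the '!=' relation. Transitivity states: if a R b and b R c, then a R c. However, '!=' is not transitive. Counterexample: 3 != 5 and 5 != 3, but 3 = 3 (both equal 3). Transitivity holds for relations like <, <=, =, but not for !=.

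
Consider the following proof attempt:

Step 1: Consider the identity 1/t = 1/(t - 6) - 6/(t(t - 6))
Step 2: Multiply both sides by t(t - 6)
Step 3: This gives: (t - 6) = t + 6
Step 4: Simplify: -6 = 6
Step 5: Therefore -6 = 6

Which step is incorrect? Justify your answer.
Step 3: This gives: (t - 6) = t + 6

Step 3 makes a sign error when clearing denominators. Multiplying -6/(t(t - 6)) by t(t - 6) gives -6, not +6. The correct result is (t - 6) = t - 6, which is trivially true, not (t - 6) = t + 6. (Step 1 is a valid identity: 1/(t - 6) - 6/(t(t - 6)) = (t - 6)/(t(t - 6)) = 1/t.)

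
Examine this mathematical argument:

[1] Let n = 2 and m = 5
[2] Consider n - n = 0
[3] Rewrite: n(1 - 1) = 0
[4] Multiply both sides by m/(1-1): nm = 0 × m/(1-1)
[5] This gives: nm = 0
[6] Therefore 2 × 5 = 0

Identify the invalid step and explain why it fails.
Step 4: Multiply both sides by m/(1-1): nm = 0 × m/(1-1)

Step 4 multiplies both sides by m/(1-1). However, 1-1 = 0, so this is multiplication by m/0, which is undefined. We cannot multiply by an undefined expression.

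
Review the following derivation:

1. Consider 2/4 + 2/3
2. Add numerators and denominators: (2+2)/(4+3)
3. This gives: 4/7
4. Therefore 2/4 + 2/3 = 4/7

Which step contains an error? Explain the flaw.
Step 2: Add numerators and denominators: (2+2)/(4+3)

Step 2 incorrectly adds fractions by separately adding numerators and denominators. This is wrong. The correct method requires a common denominator: 2/4 + 2/3 = (2×3 + 2×4)/(4×3) = 14/12 = 7/6. The method used gives 4/7, which is different.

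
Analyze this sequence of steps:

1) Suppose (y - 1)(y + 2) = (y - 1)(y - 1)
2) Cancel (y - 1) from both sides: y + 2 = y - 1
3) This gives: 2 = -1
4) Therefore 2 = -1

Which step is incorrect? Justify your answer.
Step 2: Cancel (y - 1) from both sides: y + 2 = y - 1

Step 2 cancels (y - 1) from both sides. This is only valid if (y - 1) ≠ 0, i.e., y ≠ 1. When y = 1, both sides equal zero regardless of the other factors. The correct approach requires considering y = 1 as a separate case.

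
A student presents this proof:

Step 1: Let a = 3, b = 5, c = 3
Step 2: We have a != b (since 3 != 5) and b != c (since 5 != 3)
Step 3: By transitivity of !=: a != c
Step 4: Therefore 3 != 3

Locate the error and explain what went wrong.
Step 3: By transitivity of !=: a != c

Step 3 incorrectly applies transitivity to the '!=' relation. Transitivity states: if a R b and b R c, then a R c. However, '!=' is not transitive. Counterexample: 3 != 5 and 5 != 3, but 3 = 3 (both equal 3). Transitivity holds for relations like <, <=, =, but not for !=.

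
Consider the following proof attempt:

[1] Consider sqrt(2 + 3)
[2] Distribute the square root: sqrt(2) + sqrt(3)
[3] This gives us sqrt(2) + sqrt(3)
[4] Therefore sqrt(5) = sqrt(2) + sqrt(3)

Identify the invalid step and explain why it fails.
Step 2: Distribute the square root: sqrt(2) + sqrt(3)

Step 2 incorrectly 'distributes' the square root over addition. The square root function does not distribute: sqrt(a + b) ≠ sqrt(a) + sqrt(b). In fact, sqrt(2 + 3) = sqrt(5) ≈ 2.2361, while sqrt(2) + sqrt(3) ≈ 3.1463.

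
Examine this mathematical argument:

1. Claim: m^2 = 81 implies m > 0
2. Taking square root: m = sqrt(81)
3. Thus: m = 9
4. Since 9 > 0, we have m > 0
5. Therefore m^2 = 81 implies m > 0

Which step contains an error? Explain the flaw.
Step 2: Taking square root: m = sqrt(81)

Step 2 takes the square root and assumes the positive root only. The equation m^2 = 81 actually has two solutions: m = 9 and m = -9. The proof silently assumes m > 0 without justification, then uses this assumption to conclude m > 0, which is circular. The counterexample m = -9 shows the claim is false.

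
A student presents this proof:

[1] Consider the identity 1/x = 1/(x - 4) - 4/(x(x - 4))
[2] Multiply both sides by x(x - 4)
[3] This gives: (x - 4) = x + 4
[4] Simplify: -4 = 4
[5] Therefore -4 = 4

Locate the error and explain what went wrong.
Step 3: This gives: (x - 4) = x + 4

Step 3 makes a sign error when clearing denominators. Multiplying -4/(x(x - 4)) by x(x - 4) gives -4, not +4. The correct result is (x - 4) = x - 4, which is trivially true, not (x - 4) = x + 4. (Step 1 is a valid identity: 1/(x - 4) - 4/(x(x - 4)) = (x - 4)/(x(x - 4)) = 1/x.)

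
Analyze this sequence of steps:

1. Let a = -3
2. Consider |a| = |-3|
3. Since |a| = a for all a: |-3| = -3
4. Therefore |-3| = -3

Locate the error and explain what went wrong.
Step 3: Since |a| = a for all a: |-3| = -3

Step 3 incorrectly states that |a| = a for all a. The correct definition is |a| = a when a >= 0, and |a| = -a when a < 0. Since -3 < 0, we have |-3| = -(-3) = 3, not -3.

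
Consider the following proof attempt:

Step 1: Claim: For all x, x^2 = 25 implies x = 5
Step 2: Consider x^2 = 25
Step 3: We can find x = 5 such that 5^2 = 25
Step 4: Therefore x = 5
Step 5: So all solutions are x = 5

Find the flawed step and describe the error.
Step 4: Therefore x = 5

Step 4 incorrectly concludes that x = 5 is the only solution. The proof shows that x = 5 is A solution (existence), but does not show it is the ONLY solution (uniqueness). In fact, x = -5 is also a solution since (-5)^2 = 25. Finding one solution doesn't prove there are no others.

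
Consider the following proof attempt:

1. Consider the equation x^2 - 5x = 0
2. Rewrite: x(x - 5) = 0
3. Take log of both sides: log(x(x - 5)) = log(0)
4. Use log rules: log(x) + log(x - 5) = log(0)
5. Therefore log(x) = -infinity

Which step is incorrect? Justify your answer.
Step 3: Take log of both sides: log(x(x - 5)) = log(0)

Step 3 takes the logarithm of both sides, resulting in log(0) on the right side. The logarithm is only defined for positive numbers; log(0) is undefined (approaches negative infinity). This operation is invalid.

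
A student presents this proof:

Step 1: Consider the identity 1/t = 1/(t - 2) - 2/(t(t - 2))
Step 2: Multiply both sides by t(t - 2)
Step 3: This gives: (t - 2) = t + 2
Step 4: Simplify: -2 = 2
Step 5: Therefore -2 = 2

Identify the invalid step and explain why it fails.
Step 3: This gives: (t - 2) = t + 2

Step 3 makes a sign error when clearing denominators. Multiplying -2/(t(t - 2)) by t(t - 2) gives -2, not +2. The correct result is (t - 2) = t - 2, which is trivially true, not (t - 2) = t + 2. (Step 1 is a valid identity: 1/(t - 2) - 2/(t(t - 2)) = (t - 2)/(t(t - 2)) = 1/t.)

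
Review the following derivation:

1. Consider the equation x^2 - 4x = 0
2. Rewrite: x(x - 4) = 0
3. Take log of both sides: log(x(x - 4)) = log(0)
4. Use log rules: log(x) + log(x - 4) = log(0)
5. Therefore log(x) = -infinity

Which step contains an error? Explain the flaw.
Step 3: Take log of both sides: log(x(x - 4)) = log(0)

Step 3 takes the logarithm of both sides, resulting in log(0) on the right side. The logarithm is only defined for positive numbers; log(0) is undefined (approaches negative infinity). This operation is invalid.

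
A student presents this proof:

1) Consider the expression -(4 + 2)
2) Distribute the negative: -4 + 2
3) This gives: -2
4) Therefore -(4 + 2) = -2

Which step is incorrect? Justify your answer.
Step 2: Distribute the negative: -4 + 2

Step 2 incorrectly distributes the negative sign. The correct distribution is -(4 + 2) = -4 - 2 = -6. The negative must be applied to both terms, not just the first. The error treats -(4 + 2) as -4 + 2, which equals -2 instead of -6.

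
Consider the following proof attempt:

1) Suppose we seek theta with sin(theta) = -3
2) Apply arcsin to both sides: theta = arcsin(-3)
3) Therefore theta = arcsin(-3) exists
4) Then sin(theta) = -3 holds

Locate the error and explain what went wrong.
Step 2: Apply arcsin to both sides: theta = arcsin(-3)

Step 2 applies arcsin to -3. However, arcsin(x) is only defined for x in [-1, 1] because sin(theta) can only produce values in that range. Since |-3| > 1, arcsin(-3) is undefined. There is no angle whose sine equals -3.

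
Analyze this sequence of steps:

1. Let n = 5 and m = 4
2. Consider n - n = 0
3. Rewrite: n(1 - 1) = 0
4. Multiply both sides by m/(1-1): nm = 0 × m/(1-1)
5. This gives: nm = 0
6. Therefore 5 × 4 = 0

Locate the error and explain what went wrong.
Step 4: Multiply both sides by m/(1-1): nm = 0 × m/(1-1)

Step 4 multiplies both sides by m/(1-1). However, 1-1 = 0, so this is multiplication by m/0, which is undefined. We cannot multiply by an undefined expression.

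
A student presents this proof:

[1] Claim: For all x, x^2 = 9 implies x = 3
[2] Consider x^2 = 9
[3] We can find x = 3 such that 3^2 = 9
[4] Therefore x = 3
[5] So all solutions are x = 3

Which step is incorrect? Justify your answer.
Step 4: Therefore x = 3

Step 4 incorrectly concludes that x = 3 is the only solution. The proof shows that x = 3 is A solution (existence), but does not show it is the ONLY solution (uniqueness). In fact, x = -3 is also a solution since (-3)^2 = 9. Finding one solution doesn't prove there are no others.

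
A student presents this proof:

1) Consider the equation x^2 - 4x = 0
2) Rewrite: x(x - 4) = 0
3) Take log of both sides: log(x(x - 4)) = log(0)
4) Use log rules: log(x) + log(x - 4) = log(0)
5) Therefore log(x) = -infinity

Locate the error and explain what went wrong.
Step 3: Take log of both sides: log(x(x - 4)) = log(0)

Step 3 takes the logarithm of both sides, resulting in log(0) on the right side. The logarithm is only defined for positive numbers; log(0) is undefined (approaches negative infinity). This operation is invalid.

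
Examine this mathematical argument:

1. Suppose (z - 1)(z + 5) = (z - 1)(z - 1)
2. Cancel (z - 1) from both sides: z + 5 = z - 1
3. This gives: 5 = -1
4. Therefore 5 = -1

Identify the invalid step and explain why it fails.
Step 2: Cancel (z - 1) from both sides: z + 5 = z - 1

Step 2 cancels (z - 1) from both sides. This is only valid if (z - 1) ≠ 0, i.e., z ≠ 1. When z = 1, both sides equal zero regardless of the other factors. The correct approach requires considering z = 1 as a separate case.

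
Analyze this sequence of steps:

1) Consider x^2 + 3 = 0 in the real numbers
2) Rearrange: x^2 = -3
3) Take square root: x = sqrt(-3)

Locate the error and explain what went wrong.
Step 3: Take square root: x = sqrt(-3)

Step 3 takes the square root of -3, which is negative. In the real number system, the square root of a negative number is undefined. The equation x^2 + 3 = 0 has no real solutions. Square roots of negative numbers only exist in the complex numbers.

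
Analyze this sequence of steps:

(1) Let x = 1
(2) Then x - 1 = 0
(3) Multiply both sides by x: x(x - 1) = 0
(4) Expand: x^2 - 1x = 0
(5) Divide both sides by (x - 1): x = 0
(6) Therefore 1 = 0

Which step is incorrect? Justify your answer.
Step 5: Divide both sides by (x - 1): x = 0

Step 5 divides both sides by (x - 1). However, since x = 1, we have (x - 1) = 0. Division by zero is undefined, making this step invalid.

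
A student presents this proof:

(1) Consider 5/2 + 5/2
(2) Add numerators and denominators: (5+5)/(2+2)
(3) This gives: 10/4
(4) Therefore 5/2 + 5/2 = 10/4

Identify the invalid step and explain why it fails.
Step 2: Add numerators and denominators: (5+5)/(2+2)

Step 2 incorrectly adds fractions by separately adding numerators and denominators. This is wrong. The correct method requires a common denominator: 5/2 + 5/2 = (5×2 + 5×2)/(2×2) = 20/4 = 5. The method used gives 10/4, which is different.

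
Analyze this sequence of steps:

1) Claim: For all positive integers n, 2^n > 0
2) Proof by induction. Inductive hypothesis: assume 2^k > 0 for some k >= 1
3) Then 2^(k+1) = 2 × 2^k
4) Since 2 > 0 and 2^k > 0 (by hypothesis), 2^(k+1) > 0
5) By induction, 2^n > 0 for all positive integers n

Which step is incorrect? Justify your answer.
Step 5: By induction, 2^n > 0 for all positive integers n

Step 5 concludes the proof by induction, but no base case was ever established. A valid induction proof requires: (1) a base case proving 2^1 > 0, and (2) an inductive step showing IF 2^k > 0 THEN 2^(k+1) > 0. Steps 2-4 correctly establish the inductive step, but without the base case the conclusion in step 5 does not follow.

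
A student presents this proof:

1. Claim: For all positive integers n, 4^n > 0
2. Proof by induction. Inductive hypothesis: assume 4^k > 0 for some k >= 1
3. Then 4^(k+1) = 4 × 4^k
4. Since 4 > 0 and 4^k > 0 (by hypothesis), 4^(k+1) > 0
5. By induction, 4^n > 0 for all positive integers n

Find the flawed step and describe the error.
Step 5: By induction, 4^n > 0 for all positive integers n

Step 5 concludes the proof by induction, but no base case was ever established. A valid induction proof requires: (1) a base case proving 4^1 > 0, and (2) an inductive step showing IF 4^k > 0 THEN 4^(k+1) > 0. Steps 2-4 correctly establish the inductive step, but without the base case the conclusion in step 5 does not follow.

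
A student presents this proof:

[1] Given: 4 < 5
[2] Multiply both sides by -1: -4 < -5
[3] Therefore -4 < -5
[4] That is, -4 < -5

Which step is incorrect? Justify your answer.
Step 2: Multiply both sides by -1: -4 < -5

Step 2 multiplies both sides by -1 but fails to reverse the inequality sign. When multiplying (or dividing) an inequality by a negative number, the direction must be reversed. Since 4 < 5, we should get -4 > -5, i.e., -4 > -5.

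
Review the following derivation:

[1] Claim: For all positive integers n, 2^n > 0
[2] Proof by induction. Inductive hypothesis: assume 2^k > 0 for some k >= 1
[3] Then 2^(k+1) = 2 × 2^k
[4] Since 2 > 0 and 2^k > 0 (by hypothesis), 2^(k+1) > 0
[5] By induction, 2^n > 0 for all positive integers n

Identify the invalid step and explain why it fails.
Step 5: By induction, 2^n > 0 for all positive integers n

Step 5 concludes the proof by induction, but no base case was ever established. A valid induction proof requires: (1) a base case proving 2^1 > 0, and (2) an inductive step showing IF 2^k > 0 THEN 2^(k+1) > 0. Steps 2-4 correctly establish the inductive step, but without the base case the conclusion in step 5 does not follow.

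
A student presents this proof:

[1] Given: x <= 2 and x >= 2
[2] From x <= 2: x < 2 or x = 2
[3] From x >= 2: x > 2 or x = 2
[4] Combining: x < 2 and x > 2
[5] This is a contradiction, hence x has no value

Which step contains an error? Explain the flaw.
Step 4: Combining: x < 2 and x > 2

Step 4 incorrectly combines the conditions. From x <= 2 and x >= 2, the intersection is x = 2. The error treats the 'or' cases as 'and' requirements. The correct conclusion is that x = 2 is the unique solution, not that no solution exists.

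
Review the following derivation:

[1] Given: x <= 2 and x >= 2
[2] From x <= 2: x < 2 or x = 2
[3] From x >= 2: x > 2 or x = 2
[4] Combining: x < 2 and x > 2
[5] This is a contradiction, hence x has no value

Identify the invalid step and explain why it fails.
Step 4: Combining: x < 2 and x > 2

Step 4 incorrectly combines the conditions. From x <= 2 and x >= 2, the intersection is x = 2. The error treats the 'or' cases as 'and' requirements. The correct conclusion is that x = 2 is the unique solution, not that no solution exists.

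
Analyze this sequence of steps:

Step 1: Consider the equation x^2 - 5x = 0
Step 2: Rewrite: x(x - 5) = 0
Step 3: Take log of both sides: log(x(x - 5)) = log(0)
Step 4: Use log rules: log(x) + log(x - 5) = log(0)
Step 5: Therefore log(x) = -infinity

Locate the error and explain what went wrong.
Step 3: Take log of both sides: log(x(x - 5)) = log(0)

Step 3 takes the logarithm of both sides, resulting in log(0) on the right side. The logarithm is only defined for positive numbers; log(0) is undefined (approaches negative infinity). This operation is invalid.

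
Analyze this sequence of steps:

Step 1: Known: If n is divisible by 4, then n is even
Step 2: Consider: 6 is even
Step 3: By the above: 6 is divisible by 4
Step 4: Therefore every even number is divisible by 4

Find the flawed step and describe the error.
Step 3: By the above: 6 is divisible by 4

Step 3 commits the fallacy of affirming the consequent. The known fact 'divisible by 4 → even' does NOT imply 'even → divisible by 4'. That would be the converse, which is false. For example, 6 is even but 6 ÷ 4 = 1.50, which is not an integer.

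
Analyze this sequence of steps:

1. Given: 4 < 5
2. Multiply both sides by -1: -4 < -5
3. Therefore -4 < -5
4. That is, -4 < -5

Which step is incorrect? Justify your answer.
Step 2: Multiply both sides by -1: -4 < -5

Step 2 multiplies both sides by -1 but fails to reverse the inequality sign. When multiplying (or dividing) an inequality by a negative number, the direction must be reversed. Since 4 < 5, we should get -4 > -5, i.e., -4 > -5.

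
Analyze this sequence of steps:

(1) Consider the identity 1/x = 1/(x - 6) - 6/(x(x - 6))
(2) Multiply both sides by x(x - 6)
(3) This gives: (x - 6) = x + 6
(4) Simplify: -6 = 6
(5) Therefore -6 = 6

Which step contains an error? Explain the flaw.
Step 3: This gives: (x - 6) = x + 6

Step 3 makes a sign error when clearing denominators. Multiplying -6/(x(x - 6)) by x(x - 6) gives -6, not +6. The correct result is (x - 6) = x - 6, which is trivially true, not (x - 6) = x + 6. (Step 1 is a valid identity: 1/(x - 6) - 6/(x(x - 6)) = (x - 6)/(x(x - 6)) = 1/x.)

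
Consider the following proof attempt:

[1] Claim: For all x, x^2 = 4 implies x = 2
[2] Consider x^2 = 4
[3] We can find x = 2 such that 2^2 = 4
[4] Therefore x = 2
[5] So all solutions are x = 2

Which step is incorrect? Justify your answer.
Step 4: Therefore x = 2

Step 4 incorrectly concludes that x = 2 is the only solution. The proof shows that x = 2 is A solution (existence), but does not show it is the ONLY solution (uniqueness). In fact, x = -2 is also a solution since (-2)^2 = 4. Finding one solution doesn't prove there are no others.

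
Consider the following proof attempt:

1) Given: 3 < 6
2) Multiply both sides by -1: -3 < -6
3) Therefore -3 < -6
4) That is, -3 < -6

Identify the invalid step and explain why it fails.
Step 2: Multiply both sides by -1: -3 < -6

Step 2 multiplies both sides by -1 but fails to reverse the inequality sign. When multiplying (or dividing) an inequality by a negative number, the direction must be reversed. Since 3 < 6, we should get -3 > -6, i.e., -3 > -6.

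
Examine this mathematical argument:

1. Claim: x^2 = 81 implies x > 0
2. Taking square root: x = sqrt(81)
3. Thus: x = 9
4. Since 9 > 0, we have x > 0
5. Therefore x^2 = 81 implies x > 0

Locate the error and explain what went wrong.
Step 2: Taking square root: x = sqrt(81)

Step 2 takes the square root and assumes the positive root only. The equation x^2 = 81 actually has two solutions: x = 9 and x = -9. The proof silently assumes x > 0 without justification, then uses this assumption to conclude x > 0, which is circular. The counterexample x = -9 shows the claim is false.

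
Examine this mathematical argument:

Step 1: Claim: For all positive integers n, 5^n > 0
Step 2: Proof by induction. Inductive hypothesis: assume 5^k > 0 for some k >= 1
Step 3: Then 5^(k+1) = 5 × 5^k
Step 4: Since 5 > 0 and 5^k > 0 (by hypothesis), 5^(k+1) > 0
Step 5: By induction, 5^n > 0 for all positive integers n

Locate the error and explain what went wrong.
Step 5: By induction, 5^n > 0 for all positive integers n

Step 5 concludes the proof by induction, but no base case was ever established. A valid induction proof requires: (1) a base case proving 5^1 > 0, and (2) an inductive step showing IF 5^k > 0 THEN 5^(k+1) > 0. Steps 2-4 correctly establish the inductive step, but without the base case the conclusion in step 5 does not follow.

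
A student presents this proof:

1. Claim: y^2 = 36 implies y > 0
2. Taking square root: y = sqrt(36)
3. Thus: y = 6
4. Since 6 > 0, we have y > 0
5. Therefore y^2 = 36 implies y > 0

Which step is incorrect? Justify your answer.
Step 2: Taking square root: y = sqrt(36)

Step 2 takes the square root and assumes the positive root only. The equation y^2 = 36 actually has two solutions: y = 6 and y = -6. The proof silently assumes y > 0 without justification, then uses this assumption to conclude y > 0, which is circular. The counterexample y = -6 shows the claim is false.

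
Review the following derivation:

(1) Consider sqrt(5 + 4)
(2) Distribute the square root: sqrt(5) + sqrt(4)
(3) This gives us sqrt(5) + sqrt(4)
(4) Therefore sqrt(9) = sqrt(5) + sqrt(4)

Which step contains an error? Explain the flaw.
Step 2: Distribute the square root: sqrt(5) + sqrt(4)

Step 2 incorrectly 'distributes' the square root over addition. The square root function does not distribute: sqrt(a + b) ≠ sqrt(a) + sqrt(b). In fact, sqrt(5 + 4) = sqrt(9) ≈ 3.0000, while sqrt(5) + sqrt(4) ≈ 4.2361.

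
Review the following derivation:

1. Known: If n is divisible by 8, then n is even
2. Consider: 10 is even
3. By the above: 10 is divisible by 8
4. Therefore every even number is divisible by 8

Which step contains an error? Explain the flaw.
Step 3: By the above: 10 is divisible by 8

Step 3 commits the fallacy of affirming the consequent. The known fact 'divisible by 8 → even' does NOT imply 'even → divisible by 8'. That would be the converse, which is false. For example, 10 is even but 10 ÷ 8 = 1.25, which is not an integer.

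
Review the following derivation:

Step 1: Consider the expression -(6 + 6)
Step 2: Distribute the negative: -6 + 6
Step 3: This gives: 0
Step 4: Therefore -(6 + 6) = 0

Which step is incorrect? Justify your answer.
Step 2: Distribute the negative: -6 + 6

Step 2 incorrectly distributes the negative sign. The correct distribution is -(6 + 6) = -6 - 6 = -12. The negative must be applied to both terms, not just the first. The error treats -(6 + 6) as -6 + 6, which equals 0 instead of -12.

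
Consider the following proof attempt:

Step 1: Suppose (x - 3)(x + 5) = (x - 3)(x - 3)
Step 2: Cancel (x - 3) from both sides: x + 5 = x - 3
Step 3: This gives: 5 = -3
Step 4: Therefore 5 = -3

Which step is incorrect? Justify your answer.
Step 2: Cancel (x - 3) from both sides: x + 5 = x - 3

Step 2 cancels (x - 3) from both sides. This is only valid if (x - 3) ≠ 0, i.e., x ≠ 3. When x = 3, both sides equal zero regardless of the other factors. The correct approach requires considering x = 3 as a separate case.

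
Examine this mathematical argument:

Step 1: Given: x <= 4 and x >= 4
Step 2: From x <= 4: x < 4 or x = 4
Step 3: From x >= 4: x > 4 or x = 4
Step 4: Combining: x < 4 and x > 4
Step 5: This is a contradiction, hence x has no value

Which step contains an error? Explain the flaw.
Step 4: Combining: x < 4 and x > 4

Step 4 incorrectly combines the conditions. From x <= 4 and x >= 4, the intersection is x = 4. The error treats the 'or' cases as 'and' requirements. The correct conclusion is that x = 4 is the unique solution, not that no solution exists.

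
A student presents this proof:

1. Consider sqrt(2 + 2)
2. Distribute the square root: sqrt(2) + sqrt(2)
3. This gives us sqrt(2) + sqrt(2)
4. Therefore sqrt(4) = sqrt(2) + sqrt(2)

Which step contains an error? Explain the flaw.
Step 2: Distribute the square root: sqrt(2) + sqrt(2)

Step 2 incorrectly 'distributes' the square root over addition. The square root function does not distribute: sqrt(a + b) ≠ sqrt(a) + sqrt(b). In fact, sqrt(2 + 2) = sqrt(4) ≈ 2.0000, while sqrt(2) + sqrt(2) ≈ 2.8284.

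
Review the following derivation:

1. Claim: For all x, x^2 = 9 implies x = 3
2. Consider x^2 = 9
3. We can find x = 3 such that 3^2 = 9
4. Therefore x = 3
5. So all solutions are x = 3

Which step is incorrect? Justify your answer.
Step 4: Therefore x = 3

Step 4 incorrectly concludes that x = 3 is the only solution. The proof shows that x = 3 is A solution (existence), but does not show it is the ONLY solution (uniqueness). In fact, x = -3 is also a solution since (-3)^2 = 9. Finding one solution doesn't prove there are no others.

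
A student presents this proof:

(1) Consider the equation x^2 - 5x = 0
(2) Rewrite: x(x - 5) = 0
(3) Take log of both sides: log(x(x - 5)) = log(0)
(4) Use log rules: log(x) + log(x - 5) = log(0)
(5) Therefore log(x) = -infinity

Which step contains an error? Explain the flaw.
Step 3: Take log of both sides: log(x(x - 5)) = log(0)

Step 3 takes the logarithm of both sides, resulting in log(0) on the right side. The logarithm is only defined for positive numbers; log(0) is undefined (approaches negative infinity). This operation is invalid.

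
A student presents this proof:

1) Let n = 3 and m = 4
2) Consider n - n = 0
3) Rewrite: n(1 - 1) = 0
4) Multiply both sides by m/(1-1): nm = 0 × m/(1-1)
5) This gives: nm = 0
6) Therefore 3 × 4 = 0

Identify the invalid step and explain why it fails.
Step 4: Multiply both sides by m/(1-1): nm = 0 × m/(1-1)

Step 4 multiplies both sides by m/(1-1). However, 1-1 = 0, so this is multiplication by m/0, which is undefined. We cannot multiply by an undefined expression.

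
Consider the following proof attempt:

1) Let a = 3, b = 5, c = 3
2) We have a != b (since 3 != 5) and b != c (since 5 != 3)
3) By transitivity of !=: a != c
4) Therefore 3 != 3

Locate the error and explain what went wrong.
Step 3: By transitivity of !=: a != c

Step 3 incorrectly applies transitivity to the '!=' relation. Transitivity states: if a R b and b R c, then a R c. However, '!=' is not transitive. Counterexample: 3 != 5 and 5 != 3, but 3 = 3 (both equal 3). Transitivity holds for relations like <, <=, =, but not for !=.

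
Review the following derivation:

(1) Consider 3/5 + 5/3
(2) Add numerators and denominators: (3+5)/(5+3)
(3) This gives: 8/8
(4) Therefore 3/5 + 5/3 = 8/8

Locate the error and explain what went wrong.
Step 2: Add numerators and denominators: (3+5)/(5+3)

Step 2 incorrectly adds fractions by separately adding numerators and denominators. This is wrong. The correct method requires a common denominator: 3/5 + 5/3 = (3×3 + 5×5)/(5×3) = 34/15 = 34/15. The method used gives 8/8, which is different.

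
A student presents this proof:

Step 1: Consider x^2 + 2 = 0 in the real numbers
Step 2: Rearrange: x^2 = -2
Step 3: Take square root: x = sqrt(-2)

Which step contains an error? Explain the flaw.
Step 3: Take square root: x = sqrt(-2)

Step 3 takes the square root of -2, which is negative. In the real number system, the square root of a negative number is undefined. The equation x^2 + 2 = 0 has no real solutions. Square roots of negative numbers only exist in the complex numbers.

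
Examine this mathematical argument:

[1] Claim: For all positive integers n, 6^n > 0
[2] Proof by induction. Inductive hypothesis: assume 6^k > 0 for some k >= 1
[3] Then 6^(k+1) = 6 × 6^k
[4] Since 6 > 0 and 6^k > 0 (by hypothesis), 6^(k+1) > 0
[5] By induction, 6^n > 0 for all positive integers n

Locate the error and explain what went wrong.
Step 5: By induction, 6^n > 0 for all positive integers n

Step 5 concludes the proof by induction, but no base case was ever established. A valid induction proof requires: (1) a base case proving 6^1 > 0, and (2) an inductive step showing IF 6^k > 0 THEN 6^(k+1) > 0. Steps 2-4 correctly establish the inductive step, but without the base case the conclusion in step 5 does not follow.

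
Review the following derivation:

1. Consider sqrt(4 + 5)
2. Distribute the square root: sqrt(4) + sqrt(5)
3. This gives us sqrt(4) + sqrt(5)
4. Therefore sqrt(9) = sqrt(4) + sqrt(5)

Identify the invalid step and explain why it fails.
Step 2: Distribute the square root: sqrt(4) + sqrt(5)

Step 2 incorrectly 'distributes' the square root over addition. The square root function does not distribute: sqrt(a + b) ≠ sqrt(a) + sqrt(b). In fact, sqrt(4 + 5) = sqrt(9) ≈ 3.0000, while sqrt(4) + sqrt(5) ≈ 4.2361.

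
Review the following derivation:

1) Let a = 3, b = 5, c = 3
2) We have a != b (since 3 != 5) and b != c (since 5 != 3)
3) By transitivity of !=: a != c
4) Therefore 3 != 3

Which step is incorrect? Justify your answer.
Step 3: By transitivity of !=: a != c

Step 3 incorrectly applies transitivity to the '!=' relation. Transitivity states: if a R b and b R c, then a R c. However, '!=' is not transitive. Counterexample: 3 != 5 and 5 != 3, but 3 = 3 (both equal 3). Transitivity holds for relations like <, <=, =, but not for !=.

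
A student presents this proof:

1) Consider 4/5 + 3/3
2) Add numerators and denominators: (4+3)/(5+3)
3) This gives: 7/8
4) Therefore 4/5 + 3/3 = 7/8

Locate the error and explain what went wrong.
Step 2: Add numerators and denominators: (4+3)/(5+3)

Step 2 incorrectly adds fractions by separately adding numerators and denominators. This is wrong. The correct method requires a common denominator: 4/5 + 3/3 = (4×3 + 3×5)/(5×3) = 27/15 = 9/5. The method used gives 7/8, which is different.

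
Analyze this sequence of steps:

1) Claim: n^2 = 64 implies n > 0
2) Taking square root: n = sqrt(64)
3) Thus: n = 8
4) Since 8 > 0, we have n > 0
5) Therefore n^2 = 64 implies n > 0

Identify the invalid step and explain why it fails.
Step 2: Taking square root: n = sqrt(64)

Step 2 takes the square root and assumes the positive root only. The equation n^2 = 64 actually has two solutions: n = 8 and n = -8. The proof silently assumes n > 0 without justification, then uses this assumption to conclude n > 0, which is circular. The counterexample n = -8 shows the claim is false.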